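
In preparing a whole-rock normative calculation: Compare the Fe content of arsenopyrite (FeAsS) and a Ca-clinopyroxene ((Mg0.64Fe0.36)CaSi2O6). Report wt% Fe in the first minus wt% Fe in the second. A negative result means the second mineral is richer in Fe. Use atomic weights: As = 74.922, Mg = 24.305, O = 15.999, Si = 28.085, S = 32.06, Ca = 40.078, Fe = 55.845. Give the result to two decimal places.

First mineral: 55.845 g Fe in 162.827 g formula = 34.30 wt% Fe.
Second mineral: 20.104 g Fe in 227.901 g formula = 8.82 wt% Fe.
34.30% − 8.82% gives a difference of 25.48 percentage points.

25.48 percentage points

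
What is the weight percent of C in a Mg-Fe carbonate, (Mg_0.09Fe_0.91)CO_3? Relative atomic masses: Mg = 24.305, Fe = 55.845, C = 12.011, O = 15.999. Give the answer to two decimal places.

Formula mass = 0.09×24.305 + 0.91×55.845 + 1×12.011 + 3×15.999 = 113.014 g/mol, of which 12.011 g is C.
So C makes up 12.011/113.014 = 0.1063 of the mass, i.e. 10.63%.

10.63 weight percent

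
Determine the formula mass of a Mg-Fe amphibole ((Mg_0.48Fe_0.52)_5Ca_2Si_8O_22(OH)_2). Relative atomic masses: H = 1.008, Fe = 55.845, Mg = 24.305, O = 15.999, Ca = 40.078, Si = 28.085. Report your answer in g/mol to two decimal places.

894.36 g/mol

The formula mass is the sum 2.40×24.305 + 2.60×55.845 + 2×40.078 + 8×28.085 + 24×15.999 + 2×1.008.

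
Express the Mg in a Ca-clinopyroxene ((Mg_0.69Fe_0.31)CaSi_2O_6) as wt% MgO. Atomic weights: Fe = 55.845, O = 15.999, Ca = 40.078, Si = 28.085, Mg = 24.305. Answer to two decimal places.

12.29 wt%

Formula mass = 226.324 g/mol.
0.69 Mg → 0.6900 mol MgO per formula unit; M(MgO) = 40.304, so MgO mass = 27.810 g.
27.810/226.324 × 100 = 12.29 wt%.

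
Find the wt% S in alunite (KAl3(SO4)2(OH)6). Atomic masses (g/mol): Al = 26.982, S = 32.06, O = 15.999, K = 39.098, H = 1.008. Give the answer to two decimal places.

Formula mass = 1·39.098 + 3·26.982 + 2·32.06 + 14·15.999 + 6·1.008 = 414.198 g/mol, of which 64.120 g is S.
So S makes up 64.120/414.198 = 0.1548 of the mass, i.e. 15.48%.

15.48 mass %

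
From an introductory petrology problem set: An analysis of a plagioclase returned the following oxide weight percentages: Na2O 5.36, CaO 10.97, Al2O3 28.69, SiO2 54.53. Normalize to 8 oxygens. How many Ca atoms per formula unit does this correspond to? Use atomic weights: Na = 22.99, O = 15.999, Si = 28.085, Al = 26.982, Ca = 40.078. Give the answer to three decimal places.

Na2O: 5.36/61.979 = 0.08648 mol → 0.17296 mol Na, 0.08648 mol O.
CaO: 10.97/56.077 = 0.19562 mol → 0.19562 mol Ca, 0.19562 mol O.
Al2O3: 28.69/101.961 = 0.28138 mol → 0.56276 mol Al, 0.84414 mol O.
SiO2: 54.53/60.083 = 0.90758 mol → 0.90758 mol Si, 1.81516 mol O.
Total oxygen = 2.94140 mol. Normalization factor = 8/2.94140 = 2.71979.
Ca per 8 O = 0.19562 × 2.71979 = 0.532.

0.532 Ca apfu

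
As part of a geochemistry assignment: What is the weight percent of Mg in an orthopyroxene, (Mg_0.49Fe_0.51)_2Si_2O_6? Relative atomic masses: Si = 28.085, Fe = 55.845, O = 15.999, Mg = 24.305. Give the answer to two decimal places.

Formula mass = 0.98*24.305 + 1.02*55.845 + 2*28.085 + 6*15.999 = 232.945 g/mol, of which 23.819 g is Mg.
So Mg makes up 23.819/232.945 = 0.1023 of the mass, i.e. 10.23%.

10.23 wt%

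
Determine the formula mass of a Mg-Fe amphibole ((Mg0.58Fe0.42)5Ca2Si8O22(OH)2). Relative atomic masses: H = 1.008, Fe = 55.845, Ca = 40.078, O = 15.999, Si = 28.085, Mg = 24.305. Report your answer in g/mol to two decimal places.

The formula mass is the sum 2.90·24.305 + 2.10·55.845 + 2·40.078 + 8·28.085 + 24·15.999 + 2·1.008.

878.59 g/mol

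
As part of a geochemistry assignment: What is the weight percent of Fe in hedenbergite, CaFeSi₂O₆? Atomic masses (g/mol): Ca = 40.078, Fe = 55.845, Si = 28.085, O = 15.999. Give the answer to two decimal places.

22.51 wt%

Formula mass = 1*40.078 + 1*55.845 + 2*28.085 + 6*15.999 = 248.087 g/mol, of which 55.845 g is Fe.
So Fe makes up 55.845/248.087 = 0.2251 of the mass, i.e. 22.51%.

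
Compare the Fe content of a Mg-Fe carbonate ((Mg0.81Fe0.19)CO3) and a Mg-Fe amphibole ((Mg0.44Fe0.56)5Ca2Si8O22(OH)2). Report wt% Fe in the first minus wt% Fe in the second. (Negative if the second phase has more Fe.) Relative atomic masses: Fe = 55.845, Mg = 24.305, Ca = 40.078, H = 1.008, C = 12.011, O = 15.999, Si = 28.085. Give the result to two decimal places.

First mineral: 10.611 g Fe in 90.306 g formula = 11.75 wt% Fe.
Second mineral: 156.366 g Fe in 900.665 g formula = 17.36 wt% Fe.
11.75% − 17.36% gives a difference of -5.61 percentage points.

-5.61 percentage points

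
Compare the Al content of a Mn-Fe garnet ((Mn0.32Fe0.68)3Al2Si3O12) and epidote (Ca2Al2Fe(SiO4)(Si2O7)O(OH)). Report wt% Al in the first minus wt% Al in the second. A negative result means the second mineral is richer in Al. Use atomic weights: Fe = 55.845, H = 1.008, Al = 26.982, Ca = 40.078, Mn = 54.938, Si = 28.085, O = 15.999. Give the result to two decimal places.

-0.31 percentage points

First mineral: 53.964 g Al in 496.871 g formula = 10.86 wt% Al.
Second mineral: 53.964 g Al in 483.215 g formula = 11.17 wt% Al.
10.86% − 11.17% gives a difference of -0.31 percentage points.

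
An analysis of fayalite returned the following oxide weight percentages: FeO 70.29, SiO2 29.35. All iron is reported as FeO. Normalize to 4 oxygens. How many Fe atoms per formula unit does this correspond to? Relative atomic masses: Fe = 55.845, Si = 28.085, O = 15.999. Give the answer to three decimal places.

FeO: 70.29/71.844 = 0.97837 mol → 0.97837 mol Fe, 0.97837 mol O.
SiO2: 29.35/60.083 = 0.48849 mol → 0.48849 mol Si, 0.97698 mol O.
Total oxygen = 1.95535 mol. Normalization factor = 4/1.95535 = 2.04567.
Fe per 4 O = 0.97837 × 2.04567 = 2.001.

2.001 Fe apfu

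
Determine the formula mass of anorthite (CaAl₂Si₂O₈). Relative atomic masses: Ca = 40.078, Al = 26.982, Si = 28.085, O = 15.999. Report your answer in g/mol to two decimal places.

278.20 g/mol

The formula mass is the sum 1(40.078) + 2(26.982) + 2(28.085) + 8(15.999).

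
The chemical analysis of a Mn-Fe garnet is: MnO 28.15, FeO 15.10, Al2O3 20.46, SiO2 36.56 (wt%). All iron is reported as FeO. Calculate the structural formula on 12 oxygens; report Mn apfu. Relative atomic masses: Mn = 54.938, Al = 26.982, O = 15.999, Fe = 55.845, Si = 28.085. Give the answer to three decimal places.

1.963 Mn apfu

28.15 wt% MnO ÷ 70.937 g/mol = 0.39683 mol, giving 0.39683 Mn and 0.39683 O.
15.10 wt% FeO ÷ 71.844 g/mol = 0.21018 mol, giving 0.21018 Fe and 0.21018 O.
20.46 wt% Al2O3 ÷ 101.961 g/mol = 0.20066 mol, giving 0.40132 Al and 0.60198 O.
36.56 wt% SiO2 ÷ 60.083 g/mol = 0.60849 mol, giving 0.60849 Si and 1.21698 O.
Oxygen sums to 2.42597; scaling by 12/2.42597 = 4.94648 puts the formula on 12 O.
Mn: 0.39683 × 4.94648 = 1.963 atoms per formula unit.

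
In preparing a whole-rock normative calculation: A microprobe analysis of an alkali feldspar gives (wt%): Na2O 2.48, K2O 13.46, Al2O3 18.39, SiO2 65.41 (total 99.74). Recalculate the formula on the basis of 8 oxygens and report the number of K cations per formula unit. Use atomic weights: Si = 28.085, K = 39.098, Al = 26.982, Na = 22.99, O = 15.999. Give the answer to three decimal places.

0.788 K apfu

Na2O (M=61.979): mol = 0.04001; Na = 0.08002, O = 0.04001.
K2O (M=94.195): mol = 0.14290; K = 0.28580, O = 0.14290.
Al2O3 (M=101.961): mol = 0.18036; Al = 0.36072, O = 0.54108.
SiO2 (M=60.083): mol = 1.08866; Si = 1.08866, O = 2.17732.
ΣO = 2.90131; factor = 8/ΣO = 2.75738.
K apfu = 0.28580 × 2.75738 = 0.788.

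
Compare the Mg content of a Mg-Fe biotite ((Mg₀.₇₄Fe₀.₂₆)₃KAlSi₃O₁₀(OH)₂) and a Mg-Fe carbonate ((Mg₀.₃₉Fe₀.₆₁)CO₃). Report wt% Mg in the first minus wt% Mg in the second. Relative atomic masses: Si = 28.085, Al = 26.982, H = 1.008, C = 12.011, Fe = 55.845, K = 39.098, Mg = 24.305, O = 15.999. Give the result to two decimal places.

3.06 percentage points

Mg in (Mg₀.₇₄Fe₀.₂₆)₃KAlSi₃O₁₀(OH)₂: molar mass 441.855 g/mol; 2.22×24.305 = 53.957 g → 12.21 wt%.
Mg in (Mg₀.₃₉Fe₀.₆₁)CO₃: molar mass 103.552 g/mol; 0.39×24.305 = 9.479 g → 9.15 wt%.
Difference = 12.21 − 9.15 = 3.06 percentage points.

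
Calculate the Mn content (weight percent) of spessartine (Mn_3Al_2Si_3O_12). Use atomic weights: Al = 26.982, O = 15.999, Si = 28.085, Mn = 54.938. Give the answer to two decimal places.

Formula mass = 3×54.938 + 2×26.982 + 3×28.085 + 12×15.999 = 495.021 g/mol, of which 164.814 g is Mn.
So Mn makes up 164.814/495.021 = 0.3329 of the mass, i.e. 33.29%.

33.29 weight percent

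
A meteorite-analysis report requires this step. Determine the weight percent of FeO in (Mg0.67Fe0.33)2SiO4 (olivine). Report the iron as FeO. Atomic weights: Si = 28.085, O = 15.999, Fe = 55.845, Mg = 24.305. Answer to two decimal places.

Formula mass = 161.507 g/mol.
0.66 Fe → 0.6600 mol FeO per formula unit; M(FeO) = 71.844, so FeO mass = 47.417 g.
47.417/161.507 × 100 = 29.36 wt%.

29.36 wt%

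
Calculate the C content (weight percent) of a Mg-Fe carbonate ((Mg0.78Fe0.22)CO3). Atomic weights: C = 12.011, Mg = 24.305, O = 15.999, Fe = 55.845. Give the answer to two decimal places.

13.16 weight percent

Molar mass of (Mg0.78Fe0.22)CO3: 0.78·24.305 + 0.22·55.845 + 1·12.011 + 3·15.999 = 91.252 g/mol.
Mass of C per formula unit: 1 × 12.011 = 12.011 g.
Weight fraction C = 12.011 / 91.252 = 0.1316.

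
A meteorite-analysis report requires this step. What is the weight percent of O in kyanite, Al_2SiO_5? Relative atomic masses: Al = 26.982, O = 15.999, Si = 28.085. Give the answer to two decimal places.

49.37 mass %

M(Al_2SiO_5) = 162.044 g/mol.
O contributes 5 × 15.999 = 79.995 g per mole.
79.995/162.044 = 0.4937 → 49.37%.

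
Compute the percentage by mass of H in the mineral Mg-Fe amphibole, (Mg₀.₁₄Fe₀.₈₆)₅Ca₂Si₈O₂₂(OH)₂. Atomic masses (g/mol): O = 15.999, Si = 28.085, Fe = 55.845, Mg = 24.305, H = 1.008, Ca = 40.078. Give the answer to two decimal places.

Formula mass = 0.70*24.305 + 4.30*55.845 + 2*40.078 + 8*28.085 + 24*15.999 + 2*1.008 = 947.975 g/mol, of which 2.016 g is H.
So H makes up 2.016/947.975 = 0.0021 of the mass, i.e. 0.21%.

0.21 weight percent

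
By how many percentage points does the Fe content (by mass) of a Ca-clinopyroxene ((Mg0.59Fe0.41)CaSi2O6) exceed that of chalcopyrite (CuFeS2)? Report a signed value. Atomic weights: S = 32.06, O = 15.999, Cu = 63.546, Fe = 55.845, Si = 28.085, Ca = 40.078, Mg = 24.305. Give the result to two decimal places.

First mineral: 22.896 g Fe in 229.478 g formula = 9.98 wt% Fe.
Second mineral: 55.845 g Fe in 183.511 g formula = 30.43 wt% Fe.
9.98% − 30.43% gives a difference of -20.45 percentage points.

-20.45 percentage points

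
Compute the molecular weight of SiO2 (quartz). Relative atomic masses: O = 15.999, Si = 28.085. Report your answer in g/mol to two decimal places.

60.08 g/mol

M = 1(28.085) + 2(15.999)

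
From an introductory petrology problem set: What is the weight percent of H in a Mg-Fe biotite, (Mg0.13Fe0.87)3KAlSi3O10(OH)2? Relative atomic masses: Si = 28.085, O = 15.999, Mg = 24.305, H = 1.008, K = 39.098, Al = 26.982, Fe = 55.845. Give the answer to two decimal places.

Molar mass of (Mg0.13Fe0.87)3KAlSi3O10(OH)2: 0.39·24.305 + 2.61·55.845 + 1·39.098 + 1·26.982 + 3·28.085 + 12·15.999 + 2·1.008 = 499.573 g/mol.
Mass of H per formula unit: 2 × 1.008 = 2.016 g.
Weight fraction H = 2.016 / 499.573 = 0.0040.

0.40 weight percent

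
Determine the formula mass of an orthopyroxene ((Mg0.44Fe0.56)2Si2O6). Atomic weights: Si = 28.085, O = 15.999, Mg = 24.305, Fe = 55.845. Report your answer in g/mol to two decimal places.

Mg: 0.88 × 24.305 = 21.3884
Fe: 1.12 × 55.845 = 62.5464
Si: 2 × 28.085 = 56.1700
O: 6 × 15.999 = 95.9940
Summing the contributions gives the formula mass.

236.10 g/mol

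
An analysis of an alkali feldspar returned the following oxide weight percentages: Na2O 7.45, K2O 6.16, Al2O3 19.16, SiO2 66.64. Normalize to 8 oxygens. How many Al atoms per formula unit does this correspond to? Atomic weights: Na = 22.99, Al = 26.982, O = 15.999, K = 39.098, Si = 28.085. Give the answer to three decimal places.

Na2O (M=61.979): mol = 0.12020; Na = 0.24040, O = 0.12020.
K2O (M=94.195): mol = 0.06540; K = 0.13080, O = 0.06540.
Al2O3 (M=101.961): mol = 0.18791; Al = 0.37582, O = 0.56373.
SiO2 (M=60.083): mol = 1.10913; Si = 1.10913, O = 2.21826.
ΣO = 2.96759; factor = 8/ΣO = 2.69579.
Al apfu = 0.37582 × 2.69579 = 1.013.

1.013 Al apfu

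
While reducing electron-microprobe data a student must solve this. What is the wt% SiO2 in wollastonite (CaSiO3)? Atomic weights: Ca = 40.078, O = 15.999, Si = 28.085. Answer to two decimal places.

Formula mass = 116.160 g/mol.
1 Si → 1.0000 mol SiO2 per formula unit; M(SiO2) = 60.083, so SiO2 mass = 60.083 g.
60.083/116.160 × 100 = 51.72 wt%.

51.72 wt%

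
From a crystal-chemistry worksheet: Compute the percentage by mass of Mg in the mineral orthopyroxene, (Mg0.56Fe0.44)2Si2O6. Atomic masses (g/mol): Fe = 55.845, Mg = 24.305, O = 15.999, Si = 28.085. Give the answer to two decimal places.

Molar mass of (Mg0.56Fe0.44)2Si2O6: 1.12·24.305 + 0.88·55.845 + 2·28.085 + 6·15.999 = 228.529 g/mol.
Mass of Mg per formula unit: 1.12 × 24.305 = 27.222 g.
Weight fraction Mg = 27.222 / 228.529 = 0.1191.

11.91 weight percent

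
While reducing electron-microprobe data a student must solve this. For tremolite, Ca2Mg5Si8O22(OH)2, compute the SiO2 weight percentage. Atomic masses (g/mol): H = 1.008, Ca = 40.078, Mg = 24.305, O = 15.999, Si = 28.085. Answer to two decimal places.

59.17 wt%

Molar mass of Ca2Mg5Si8O22(OH)2 = 2·40.078 + 5·24.305 + 8·28.085 + 24·15.999 + 2·1.008 = 812.353 g/mol.
Each formula unit contains 8 Si, equivalent to 8/1 = 8.0000 mol SiO2.
M(SiO2) = 1×28.085 + 2×15.999 = 60.083 g/mol.
Mass of SiO2 per formula unit = 8.0000 × 60.083 = 480.664 g.
SiO2 wt% = 480.664 / 812.353 × 100 = 59.17%.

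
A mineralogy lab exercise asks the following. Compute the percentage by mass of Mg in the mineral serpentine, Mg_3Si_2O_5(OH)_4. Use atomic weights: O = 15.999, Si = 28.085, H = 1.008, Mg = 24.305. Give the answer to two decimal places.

26.31 weight percent

Formula mass = 3×24.305 + 2×28.085 + 9×15.999 + 4×1.008 = 277.108 g/mol, of which 72.915 g is Mg.
So Mg makes up 72.915/277.108 = 0.2631 of the mass, i.e. 26.31%.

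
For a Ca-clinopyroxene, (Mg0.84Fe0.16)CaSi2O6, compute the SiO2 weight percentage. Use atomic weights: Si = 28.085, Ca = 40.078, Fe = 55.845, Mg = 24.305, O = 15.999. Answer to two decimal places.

Molar mass of (Mg0.84Fe0.16)CaSi2O6 = 0.84·24.305 + 0.16·55.845 + 1·40.078 + 2·28.085 + 6·15.999 = 221.593 g/mol.
Each formula unit contains 2 Si, equivalent to 2/1 = 2.0000 mol SiO2.
M(SiO2) = 1×28.085 + 2×15.999 = 60.083 g/mol.
Mass of SiO2 per formula unit = 2.0000 × 60.083 = 120.166 g.
SiO2 wt% = 120.166 / 221.593 × 100 = 54.23%.

54.23 wt%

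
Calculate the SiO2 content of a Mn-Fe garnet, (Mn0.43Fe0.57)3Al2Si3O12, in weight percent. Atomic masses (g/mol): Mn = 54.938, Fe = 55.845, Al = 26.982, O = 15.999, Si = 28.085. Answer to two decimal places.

36.30 wt%

Molar mass of (Mn0.43Fe0.57)3Al2Si3O12 = 1.29×54.938 + 1.71×55.845 + 2×26.982 + 3×28.085 + 12×15.999 = 496.572 g/mol.
Each formula unit contains 3 Si, equivalent to 3/1 = 3.0000 mol SiO2.
M(SiO2) = 1×28.085 + 2×15.999 = 60.083 g/mol.
Mass of SiO2 per formula unit = 3.0000 × 60.083 = 180.249 g.
SiO2 wt% = 180.249 / 496.572 × 100 = 36.30%.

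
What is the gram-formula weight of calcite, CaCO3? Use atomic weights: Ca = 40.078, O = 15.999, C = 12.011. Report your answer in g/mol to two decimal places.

The formula mass is the sum 1*40.078 + 1*12.011 + 3*15.999.

100.09 g/mol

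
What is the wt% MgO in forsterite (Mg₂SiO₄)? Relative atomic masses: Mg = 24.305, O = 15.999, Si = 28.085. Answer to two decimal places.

M(Mg₂SiO₄) = 140.691 g/mol; M(MgO) = 40.304 g/mol.
Moles MgO per formula unit = 2 Mg ÷ 1 = 2.0000.
MgO fraction = (2.0000 × 40.304) / 140.691 = 80.608/140.691 = 0.5729.

57.29 wt%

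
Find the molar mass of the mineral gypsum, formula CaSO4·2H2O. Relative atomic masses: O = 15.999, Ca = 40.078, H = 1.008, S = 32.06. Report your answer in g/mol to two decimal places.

Ca: 1 × 40.078 = 40.0780
S: 1 × 32.06 = 32.0600
O: 6 × 15.999 = 95.9940
H: 4 × 1.008 = 4.0320
Summing the contributions gives the formula mass.

172.16 g/mol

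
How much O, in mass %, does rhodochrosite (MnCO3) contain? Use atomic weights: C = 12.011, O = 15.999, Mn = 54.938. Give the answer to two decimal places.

41.76 mass %

Molar mass of MnCO3: 1*54.938 + 1*12.011 + 3*15.999 = 114.946 g/mol.
Mass of O per formula unit: 3 × 15.999 = 47.997 g.
Weight fraction O = 47.997 / 114.946 = 0.4176.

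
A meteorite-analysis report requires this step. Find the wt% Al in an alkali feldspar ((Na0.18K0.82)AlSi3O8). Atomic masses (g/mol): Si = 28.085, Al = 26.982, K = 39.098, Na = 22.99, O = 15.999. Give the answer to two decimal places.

M((Na0.18K0.82)AlSi3O8) = 275.428 g/mol.
Al contributes 1 × 26.982 = 26.982 g per mole.
26.982/275.428 = 0.0980 → 9.80%.

9.80 weight percent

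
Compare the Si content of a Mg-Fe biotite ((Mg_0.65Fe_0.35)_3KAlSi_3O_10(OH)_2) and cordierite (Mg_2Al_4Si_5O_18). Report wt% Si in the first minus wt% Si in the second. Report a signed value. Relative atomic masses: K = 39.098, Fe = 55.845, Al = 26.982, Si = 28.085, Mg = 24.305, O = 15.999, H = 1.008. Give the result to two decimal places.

Si in (Mg_0.65Fe_0.35)_3KAlSi_3O_10(OH)_2: molar mass 450.371 g/mol; 3×28.085 = 84.255 g → 18.71 wt%.
Si in Mg_2Al_4Si_5O_18: molar mass 584.945 g/mol; 5×28.085 = 140.425 g → 24.01 wt%.
Difference = 18.71 − 24.01 = -5.30 percentage points.

-5.30 percentage points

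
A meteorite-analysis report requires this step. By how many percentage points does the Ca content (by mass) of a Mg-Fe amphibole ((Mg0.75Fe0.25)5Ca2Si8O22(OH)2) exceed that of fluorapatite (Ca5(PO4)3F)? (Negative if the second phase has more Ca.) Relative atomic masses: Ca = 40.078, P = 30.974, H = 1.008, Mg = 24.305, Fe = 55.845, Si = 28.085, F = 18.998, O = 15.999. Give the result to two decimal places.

Ca in (Mg0.75Fe0.25)5Ca2Si8O22(OH)2: molar mass 851.778 g/mol; 2×40.078 = 80.156 g → 9.41 wt%.
Ca in Ca5(PO4)3F: molar mass 504.298 g/mol; 5×40.078 = 200.390 g → 39.74 wt%.
Difference = 9.41 − 39.74 = -30.33 percentage points.

-30.33 percentage points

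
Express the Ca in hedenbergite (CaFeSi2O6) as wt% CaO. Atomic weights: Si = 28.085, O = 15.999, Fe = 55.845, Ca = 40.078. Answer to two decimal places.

22.60 wt%

Molar mass of CaFeSi2O6 = 1*40.078 + 1*55.845 + 2*28.085 + 6*15.999 = 248.087 g/mol.
Each formula unit contains 1 Ca, equivalent to 1/1 = 1.0000 mol CaO.
M(CaO) = 1×40.078 + 1×15.999 = 56.077 g/mol.
Mass of CaO per formula unit = 1.0000 × 56.077 = 56.077 g.
CaO wt% = 56.077 / 248.087 × 100 = 22.60%.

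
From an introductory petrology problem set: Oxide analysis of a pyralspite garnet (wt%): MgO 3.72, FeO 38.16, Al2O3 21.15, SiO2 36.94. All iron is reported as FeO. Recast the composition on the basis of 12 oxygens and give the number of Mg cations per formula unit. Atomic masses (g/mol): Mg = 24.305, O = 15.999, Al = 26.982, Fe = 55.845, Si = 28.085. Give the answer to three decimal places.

MgO (M=40.304): mol = 0.09230; Mg = 0.09230, O = 0.09230.
FeO (M=71.844): mol = 0.53115; Fe = 0.53115, O = 0.53115.
Al2O3 (M=101.961): mol = 0.20743; Al = 0.41486, O = 0.62229.
SiO2 (M=60.083): mol = 0.61482; Si = 0.61482, O = 1.22964.
ΣO = 2.47538; factor = 12/ΣO = 4.84774.
Mg apfu = 0.09230 × 4.84774 = 0.447.

0.447 Mg apfu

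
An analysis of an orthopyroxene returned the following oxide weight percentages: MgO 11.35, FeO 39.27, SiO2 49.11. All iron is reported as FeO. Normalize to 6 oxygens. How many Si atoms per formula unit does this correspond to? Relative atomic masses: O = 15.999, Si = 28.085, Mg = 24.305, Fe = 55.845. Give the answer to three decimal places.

MgO (M=40.304): mol = 0.28161; Mg = 0.28161, O = 0.28161.
FeO (M=71.844): mol = 0.54660; Fe = 0.54660, O = 0.54660.
SiO2 (M=60.083): mol = 0.81737; Si = 0.81737, O = 1.63474.
ΣO = 2.46295; factor = 6/ΣO = 2.43610.
Si apfu = 0.81737 × 2.43610 = 1.991.

1.991 Si apfu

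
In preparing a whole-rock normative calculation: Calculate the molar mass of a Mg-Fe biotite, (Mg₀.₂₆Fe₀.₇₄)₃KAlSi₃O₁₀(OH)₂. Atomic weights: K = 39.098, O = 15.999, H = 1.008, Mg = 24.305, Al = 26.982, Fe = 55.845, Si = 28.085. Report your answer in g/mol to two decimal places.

487.27 g/mol

The formula mass is the sum 0.78*24.305 + 2.22*55.845 + 1*39.098 + 1*26.982 + 3*28.085 + 12*15.999 + 2*1.008.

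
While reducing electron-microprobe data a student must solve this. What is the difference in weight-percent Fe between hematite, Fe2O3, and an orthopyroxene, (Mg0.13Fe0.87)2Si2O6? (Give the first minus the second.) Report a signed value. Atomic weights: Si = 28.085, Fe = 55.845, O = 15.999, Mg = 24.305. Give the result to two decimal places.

31.93 percentage points

Fe in Fe2O3: molar mass 159.687 g/mol; 2×55.845 = 111.690 g → 69.94 wt%.
Fe in (Mg0.13Fe0.87)2Si2O6: molar mass 255.654 g/mol; 1.74×55.845 = 97.170 g → 38.01 wt%.
Difference = 69.94 − 38.01 = 31.93 percentage points.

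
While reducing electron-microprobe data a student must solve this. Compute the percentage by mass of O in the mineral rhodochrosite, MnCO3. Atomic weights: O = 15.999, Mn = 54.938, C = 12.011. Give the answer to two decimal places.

Formula mass = 1·54.938 + 1·12.011 + 3·15.999 = 114.946 g/mol, of which 47.997 g is O.
So O makes up 47.997/114.946 = 0.4176 of the mass, i.e. 41.76%.

41.76 weight percent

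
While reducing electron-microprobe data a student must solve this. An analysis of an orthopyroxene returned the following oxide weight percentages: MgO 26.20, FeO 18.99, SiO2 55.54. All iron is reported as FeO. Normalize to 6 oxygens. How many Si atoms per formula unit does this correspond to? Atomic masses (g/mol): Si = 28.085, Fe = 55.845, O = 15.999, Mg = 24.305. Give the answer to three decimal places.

26.20 wt% MgO ÷ 40.304 g/mol = 0.65006 mol, giving 0.65006 Mg and 0.65006 O.
18.99 wt% FeO ÷ 71.844 g/mol = 0.26432 mol, giving 0.26432 Fe and 0.26432 O.
55.54 wt% SiO2 ÷ 60.083 g/mol = 0.92439 mol, giving 0.92439 Si and 1.84878 O.
Oxygen sums to 2.76316; scaling by 6/2.76316 = 2.17143 puts the formula on 6 O.
Si: 0.92439 × 2.17143 = 2.007 atoms per formula unit.

2.007 Si apfu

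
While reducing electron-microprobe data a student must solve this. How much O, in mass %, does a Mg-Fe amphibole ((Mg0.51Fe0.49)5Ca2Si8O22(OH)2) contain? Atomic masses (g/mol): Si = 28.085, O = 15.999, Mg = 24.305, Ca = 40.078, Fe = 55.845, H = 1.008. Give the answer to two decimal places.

Molar mass of (Mg0.51Fe0.49)5Ca2Si8O22(OH)2: 2.55·24.305 + 2.45·55.845 + 2·40.078 + 8·28.085 + 24·15.999 + 2·1.008 = 889.626 g/mol.
Mass of O per formula unit: 24 × 15.999 = 383.976 g.
Weight fraction O = 383.976 / 889.626 = 0.4316.

43.16 mass %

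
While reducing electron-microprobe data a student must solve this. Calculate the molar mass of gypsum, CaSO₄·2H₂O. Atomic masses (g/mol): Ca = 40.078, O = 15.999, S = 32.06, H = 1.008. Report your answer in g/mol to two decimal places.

Ca: 1 × 40.078 = 40.0780
S: 1 × 32.06 = 32.0600
O: 6 × 15.999 = 95.9940
H: 4 × 1.008 = 4.0320
Summing the contributions gives the formula mass.

172.16 g/mol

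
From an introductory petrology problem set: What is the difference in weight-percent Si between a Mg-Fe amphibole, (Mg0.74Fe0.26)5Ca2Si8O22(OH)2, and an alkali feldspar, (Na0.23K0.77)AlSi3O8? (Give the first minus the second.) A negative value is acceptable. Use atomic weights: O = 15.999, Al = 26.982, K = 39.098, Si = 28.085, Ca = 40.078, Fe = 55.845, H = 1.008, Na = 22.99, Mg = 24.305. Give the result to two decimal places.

-4.35 percentage points

Si in (Mg0.74Fe0.26)5Ca2Si8O22(OH)2: molar mass 853.355 g/mol; 8×28.085 = 224.680 g → 26.33 wt%.
Si in (Na0.23K0.77)AlSi3O8: molar mass 274.622 g/mol; 3×28.085 = 84.255 g → 30.68 wt%.
Difference = 26.33 − 30.68 = -4.35 percentage points.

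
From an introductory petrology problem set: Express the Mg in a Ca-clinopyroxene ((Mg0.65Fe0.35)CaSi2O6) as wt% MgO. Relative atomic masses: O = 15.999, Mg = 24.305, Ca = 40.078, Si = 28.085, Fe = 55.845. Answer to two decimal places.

Formula mass = 227.586 g/mol.
0.65 Mg → 0.6500 mol MgO per formula unit; M(MgO) = 40.304, so MgO mass = 26.198 g.
26.198/227.586 × 100 = 11.51 wt%.

11.51 wt%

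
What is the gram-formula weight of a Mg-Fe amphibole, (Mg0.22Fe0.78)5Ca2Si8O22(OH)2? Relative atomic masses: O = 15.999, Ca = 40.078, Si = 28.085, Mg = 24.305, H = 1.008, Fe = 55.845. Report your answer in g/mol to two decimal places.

Mg: 1.10 × 24.305 = 26.7355
Fe: 3.90 × 55.845 = 217.7955
Ca: 2 × 40.078 = 80.1560
Si: 8 × 28.085 = 224.6800
O: 24 × 15.999 = 383.9760
H: 2 × 1.008 = 2.0160
Summing the contributions gives the formula mass.

935.36 g/mol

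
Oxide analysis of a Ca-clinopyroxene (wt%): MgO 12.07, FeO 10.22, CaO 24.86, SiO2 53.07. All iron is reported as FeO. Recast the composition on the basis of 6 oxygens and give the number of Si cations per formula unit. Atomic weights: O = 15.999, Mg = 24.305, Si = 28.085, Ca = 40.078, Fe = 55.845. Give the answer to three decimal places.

1.999 Si apfu

MgO (M=40.304): mol = 0.29947; Mg = 0.29947, O = 0.29947.
FeO (M=71.844): mol = 0.14225; Fe = 0.14225, O = 0.14225.
CaO (M=56.077): mol = 0.44332; Ca = 0.44332, O = 0.44332.
SiO2 (M=60.083): mol = 0.88328; Si = 0.88328, O = 1.76656.
ΣO = 2.65160; factor = 6/ΣO = 2.26278.
Si apfu = 0.88328 × 2.26278 = 1.999.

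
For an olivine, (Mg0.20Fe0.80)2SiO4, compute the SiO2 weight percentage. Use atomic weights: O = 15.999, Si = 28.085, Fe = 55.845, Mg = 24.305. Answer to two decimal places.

Molar mass of (Mg0.20Fe0.80)2SiO4 = 0.40×24.305 + 1.60×55.845 + 1×28.085 + 4×15.999 = 191.155 g/mol.
Each formula unit contains 1 Si, equivalent to 1/1 = 1.0000 mol SiO2.
M(SiO2) = 1×28.085 + 2×15.999 = 60.083 g/mol.
Mass of SiO2 per formula unit = 1.0000 × 60.083 = 60.083 g.
SiO2 wt% = 60.083 / 191.155 × 100 = 31.43%.

31.43 wt%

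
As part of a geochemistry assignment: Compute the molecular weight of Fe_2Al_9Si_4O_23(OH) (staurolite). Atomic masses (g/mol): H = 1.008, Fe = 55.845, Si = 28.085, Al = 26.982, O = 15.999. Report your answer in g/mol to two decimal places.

The formula mass is the sum 2·55.845 + 9·26.982 + 4·28.085 + 24·15.999 + 1·1.008.

851.85 g/mol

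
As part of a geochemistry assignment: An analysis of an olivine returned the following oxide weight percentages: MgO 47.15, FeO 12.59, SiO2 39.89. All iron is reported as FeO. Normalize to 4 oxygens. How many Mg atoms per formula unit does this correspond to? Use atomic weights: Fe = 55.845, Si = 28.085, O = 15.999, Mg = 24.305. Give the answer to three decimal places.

MgO: 47.15/40.304 = 1.16986 mol → 1.16986 mol Mg, 1.16986 mol O.
FeO: 12.59/71.844 = 0.17524 mol → 0.17524 mol Fe, 0.17524 mol O.
SiO2: 39.89/60.083 = 0.66391 mol → 0.66391 mol Si, 1.32782 mol O.
Total oxygen = 2.67292 mol. Normalization factor = 4/2.67292 = 1.49649.
Mg per 4 O = 1.16986 × 1.49649 = 1.751.

1.751 Mg apfu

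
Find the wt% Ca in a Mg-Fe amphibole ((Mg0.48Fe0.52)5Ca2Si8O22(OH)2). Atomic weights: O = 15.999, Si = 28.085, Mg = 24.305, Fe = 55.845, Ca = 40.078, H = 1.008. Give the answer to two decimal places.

M((Mg0.48Fe0.52)5Ca2Si8O22(OH)2) = 894.357 g/mol.
Ca contributes 2 × 40.078 = 80.156 g per mole.
80.156/894.357 = 0.0896 → 8.96%.

8.96 wt%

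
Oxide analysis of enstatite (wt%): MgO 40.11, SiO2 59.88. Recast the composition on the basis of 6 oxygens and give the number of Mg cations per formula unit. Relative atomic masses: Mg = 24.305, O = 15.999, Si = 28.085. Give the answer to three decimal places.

MgO: 40.11/40.304 = 0.99519 mol → 0.99519 mol Mg, 0.99519 mol O.
SiO2: 59.88/60.083 = 0.99662 mol → 0.99662 mol Si, 1.99324 mol O.
Total oxygen = 2.98843 mol. Normalization factor = 6/2.98843 = 2.00774.
Mg per 6 O = 0.99519 × 2.00774 = 1.998.

1.998 Mg apfu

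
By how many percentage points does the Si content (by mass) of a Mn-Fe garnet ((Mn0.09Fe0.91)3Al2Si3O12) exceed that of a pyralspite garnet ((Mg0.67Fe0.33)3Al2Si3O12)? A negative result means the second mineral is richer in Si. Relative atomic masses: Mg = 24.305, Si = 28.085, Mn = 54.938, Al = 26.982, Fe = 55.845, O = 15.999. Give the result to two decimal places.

-2.46 percentage points

Si in (Mn0.09Fe0.91)3Al2Si3O12: molar mass 497.497 g/mol; 3×28.085 = 84.255 g → 16.94 wt%.
Si in (Mg0.67Fe0.33)3Al2Si3O12: molar mass 434.347 g/mol; 3×28.085 = 84.255 g → 19.40 wt%.
Difference = 16.94 − 19.40 = -2.46 percentage points.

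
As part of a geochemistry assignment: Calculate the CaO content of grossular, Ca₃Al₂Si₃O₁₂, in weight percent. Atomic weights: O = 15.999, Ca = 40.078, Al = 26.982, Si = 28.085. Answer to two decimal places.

37.35 wt%

Formula mass = 450.441 g/mol.
3 Ca → 3.0000 mol CaO per formula unit; M(CaO) = 56.077, so CaO mass = 168.231 g.
168.231/450.441 × 100 = 37.35 wt%.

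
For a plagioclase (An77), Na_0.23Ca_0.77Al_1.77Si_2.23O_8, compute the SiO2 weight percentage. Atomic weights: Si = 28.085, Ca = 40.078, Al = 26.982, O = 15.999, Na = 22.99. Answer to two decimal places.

48.81 wt%

Formula mass = 274.527 g/mol.
2.23 Si → 2.2300 mol SiO2 per formula unit; M(SiO2) = 60.083, so SiO2 mass = 133.985 g.
133.985/274.527 × 100 = 48.81 wt%.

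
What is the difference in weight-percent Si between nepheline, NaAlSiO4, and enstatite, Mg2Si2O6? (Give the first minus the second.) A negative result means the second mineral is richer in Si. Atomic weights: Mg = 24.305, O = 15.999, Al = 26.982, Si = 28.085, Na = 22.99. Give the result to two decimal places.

M(NaAlSiO4) = 142.053 g/mol, so wt% Si = 28.085/142.053 × 100 = 19.77%.
M(Mg2Si2O6) = 200.774 g/mol, so wt% Si = 56.170/200.774 × 100 = 27.98%.
19.77 − 27.98 = -8.21 pp.

-8.21 percentage points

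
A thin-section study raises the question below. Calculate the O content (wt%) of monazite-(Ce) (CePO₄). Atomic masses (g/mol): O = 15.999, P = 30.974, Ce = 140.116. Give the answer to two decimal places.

M(CePO₄) = 235.086 g/mol.
O contributes 4 × 15.999 = 63.996 g per mole.
63.996/235.086 = 0.2722 → 27.22%.

27.22 wt%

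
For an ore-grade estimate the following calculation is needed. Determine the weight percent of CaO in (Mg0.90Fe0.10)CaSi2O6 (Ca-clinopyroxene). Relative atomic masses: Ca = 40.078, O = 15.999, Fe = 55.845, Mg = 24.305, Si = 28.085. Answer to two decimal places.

Formula mass = 219.701 g/mol.
1 Ca → 1.0000 mol CaO per formula unit; M(CaO) = 56.077, so CaO mass = 56.077 g.
56.077/219.701 × 100 = 25.52 wt%.

25.52 wt%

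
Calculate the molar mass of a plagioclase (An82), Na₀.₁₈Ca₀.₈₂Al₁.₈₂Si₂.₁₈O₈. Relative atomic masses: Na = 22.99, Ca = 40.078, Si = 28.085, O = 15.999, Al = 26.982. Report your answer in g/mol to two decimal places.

The formula mass is the sum 0.18×22.99 + 0.82×40.078 + 1.82×26.982 + 2.18×28.085 + 8×15.999.

275.33 g/mol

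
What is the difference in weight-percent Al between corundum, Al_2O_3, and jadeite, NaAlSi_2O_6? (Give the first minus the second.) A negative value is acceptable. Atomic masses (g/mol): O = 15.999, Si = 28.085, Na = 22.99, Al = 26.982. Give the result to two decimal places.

39.58 percentage points

Al in Al_2O_3: molar mass 101.961 g/mol; 2×26.982 = 53.964 g → 52.93 wt%.
Al in NaAlSi_2O_6: molar mass 202.136 g/mol; 1×26.982 = 26.982 g → 13.35 wt%.
Difference = 52.93 − 13.35 = 39.58 percentage points.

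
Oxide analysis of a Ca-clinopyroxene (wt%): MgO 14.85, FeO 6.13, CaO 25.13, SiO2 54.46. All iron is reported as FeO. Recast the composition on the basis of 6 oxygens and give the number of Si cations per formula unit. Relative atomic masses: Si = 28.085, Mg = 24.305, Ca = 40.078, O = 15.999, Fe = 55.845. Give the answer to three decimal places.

MgO (M=40.304): mol = 0.36845; Mg = 0.36845, O = 0.36845.
FeO (M=71.844): mol = 0.08532; Fe = 0.08532, O = 0.08532.
CaO (M=56.077): mol = 0.44813; Ca = 0.44813, O = 0.44813.
SiO2 (M=60.083): mol = 0.90641; Si = 0.90641, O = 1.81282.
ΣO = 2.71472; factor = 6/ΣO = 2.21017.
Si apfu = 0.90641 × 2.21017 = 2.003.

2.003 Si apfu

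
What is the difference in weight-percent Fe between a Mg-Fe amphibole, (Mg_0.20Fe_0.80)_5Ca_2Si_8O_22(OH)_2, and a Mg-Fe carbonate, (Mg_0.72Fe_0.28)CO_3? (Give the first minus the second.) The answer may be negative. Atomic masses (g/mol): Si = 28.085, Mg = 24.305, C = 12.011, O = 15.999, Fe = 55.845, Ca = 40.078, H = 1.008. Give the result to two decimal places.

7.01 percentage points

Fe in (Mg_0.20Fe_0.80)_5Ca_2Si_8O_22(OH)_2: molar mass 938.513 g/mol; 4×55.845 = 223.380 g → 23.80 wt%.
Fe in (Mg_0.72Fe_0.28)CO_3: molar mass 93.144 g/mol; 0.28×55.845 = 15.637 g → 16.79 wt%.
Difference = 23.80 − 16.79 = 7.01 percentage points.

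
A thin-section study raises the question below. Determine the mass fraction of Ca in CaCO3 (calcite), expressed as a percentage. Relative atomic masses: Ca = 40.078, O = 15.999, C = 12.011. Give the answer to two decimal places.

40.04 weight percent

Molar mass of CaCO3: 1*40.078 + 1*12.011 + 3*15.999 = 100.086 g/mol.
Mass of Ca per formula unit: 1 × 40.078 = 40.078 g.
Weight fraction Ca = 40.078 / 100.086 = 0.4004.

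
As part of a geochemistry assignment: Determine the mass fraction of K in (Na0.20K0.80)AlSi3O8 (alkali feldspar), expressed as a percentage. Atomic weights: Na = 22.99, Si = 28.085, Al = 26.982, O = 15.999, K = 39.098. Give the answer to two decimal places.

Formula mass = 0.20*22.99 + 0.80*39.098 + 1*26.982 + 3*28.085 + 8*15.999 = 275.105 g/mol, of which 31.278 g is K.
So K makes up 31.278/275.105 = 0.1137 of the mass, i.e. 11.37%.

11.37 wt%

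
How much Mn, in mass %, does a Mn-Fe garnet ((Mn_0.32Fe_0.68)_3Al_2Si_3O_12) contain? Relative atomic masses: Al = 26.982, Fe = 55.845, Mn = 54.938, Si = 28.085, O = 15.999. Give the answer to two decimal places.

10.61 mass %

Molar mass of (Mn_0.32Fe_0.68)_3Al_2Si_3O_12: 0.96·54.938 + 2.04·55.845 + 2·26.982 + 3·28.085 + 12·15.999 = 496.871 g/mol.
Mass of Mn per formula unit: 0.96 × 54.938 = 52.740 g.
Weight fraction Mn = 52.740 / 496.871 = 0.1061.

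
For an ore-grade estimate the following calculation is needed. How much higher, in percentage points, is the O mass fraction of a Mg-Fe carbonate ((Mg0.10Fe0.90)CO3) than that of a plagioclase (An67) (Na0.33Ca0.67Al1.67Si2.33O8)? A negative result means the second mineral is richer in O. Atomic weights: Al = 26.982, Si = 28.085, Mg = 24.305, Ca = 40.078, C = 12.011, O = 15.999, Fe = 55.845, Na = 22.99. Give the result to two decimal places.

M((Mg0.10Fe0.90)CO3) = 112.699 g/mol, so wt% O = 47.997/112.699 × 100 = 42.59%.
M(Na0.33Ca0.67Al1.67Si2.33O8) = 272.929 g/mol, so wt% O = 127.992/272.929 × 100 = 46.90%.
42.59 − 46.90 = -4.31 pp.

-4.31 percentage points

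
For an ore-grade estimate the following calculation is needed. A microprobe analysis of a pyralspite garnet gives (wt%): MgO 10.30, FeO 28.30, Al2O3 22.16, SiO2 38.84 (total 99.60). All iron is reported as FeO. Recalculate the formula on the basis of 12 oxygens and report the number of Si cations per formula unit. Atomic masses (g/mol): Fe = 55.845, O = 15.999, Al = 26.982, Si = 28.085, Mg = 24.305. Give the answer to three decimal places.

MgO (M=40.304): mol = 0.25556; Mg = 0.25556, O = 0.25556.
FeO (M=71.844): mol = 0.39391; Fe = 0.39391, O = 0.39391.
Al2O3 (M=101.961): mol = 0.21734; Al = 0.43468, O = 0.65202.
SiO2 (M=60.083): mol = 0.64644; Si = 0.64644, O = 1.29288.
ΣO = 2.59437; factor = 12/ΣO = 4.62540.
Si apfu = 0.64644 × 4.62540 = 2.990.

2.990 Si apfu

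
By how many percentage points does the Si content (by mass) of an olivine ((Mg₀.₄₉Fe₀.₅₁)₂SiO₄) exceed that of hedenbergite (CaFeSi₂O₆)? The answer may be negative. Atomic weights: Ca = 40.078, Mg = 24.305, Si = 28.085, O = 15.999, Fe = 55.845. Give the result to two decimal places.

-6.39 percentage points

M((Mg₀.₄₉Fe₀.₅₁)₂SiO₄) = 172.862 g/mol, so wt% Si = 28.085/172.862 × 100 = 16.25%.
M(CaFeSi₂O₆) = 248.087 g/mol, so wt% Si = 56.170/248.087 × 100 = 22.64%.
16.25 − 22.64 = -6.39 pp.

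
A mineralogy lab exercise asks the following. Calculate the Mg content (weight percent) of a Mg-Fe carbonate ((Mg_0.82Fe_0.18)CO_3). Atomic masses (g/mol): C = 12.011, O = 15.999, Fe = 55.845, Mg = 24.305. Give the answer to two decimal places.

Formula mass = 0.82×24.305 + 0.18×55.845 + 1×12.011 + 3×15.999 = 89.990 g/mol, of which 19.930 g is Mg.
So Mg makes up 19.930/89.990 = 0.2215 of the mass, i.e. 22.15%.

22.15 weight percent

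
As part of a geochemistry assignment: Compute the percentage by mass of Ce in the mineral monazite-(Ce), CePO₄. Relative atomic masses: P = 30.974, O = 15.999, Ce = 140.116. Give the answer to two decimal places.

59.60 weight percent

Molar mass of CePO₄: 1*140.116 + 1*30.974 + 4*15.999 = 235.086 g/mol.
Mass of Ce per formula unit: 1 × 140.116 = 140.116 g.
Weight fraction Ce = 140.116 / 235.086 = 0.5960.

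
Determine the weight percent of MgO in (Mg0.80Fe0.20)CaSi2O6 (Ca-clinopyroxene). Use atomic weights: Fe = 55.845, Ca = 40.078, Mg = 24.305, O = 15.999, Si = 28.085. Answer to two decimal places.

14.47 wt%

Molar mass of (Mg0.80Fe0.20)CaSi2O6 = 0.80·24.305 + 0.20·55.845 + 1·40.078 + 2·28.085 + 6·15.999 = 222.855 g/mol.
Each formula unit contains 0.80 Mg, equivalent to 0.80/1 = 0.8000 mol MgO.
M(MgO) = 1×24.305 + 1×15.999 = 40.304 g/mol.
Mass of MgO per formula unit = 0.8000 × 40.304 = 32.243 g.
MgO wt% = 32.243 / 222.855 × 100 = 14.47%.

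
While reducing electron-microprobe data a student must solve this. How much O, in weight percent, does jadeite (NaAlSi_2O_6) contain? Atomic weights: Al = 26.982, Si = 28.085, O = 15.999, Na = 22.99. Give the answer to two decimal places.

47.49 weight percent

Formula mass = 1·22.99 + 1·26.982 + 2·28.085 + 6·15.999 = 202.136 g/mol, of which 95.994 g is O.
So O makes up 95.994/202.136 = 0.4749 of the mass, i.e. 47.49%.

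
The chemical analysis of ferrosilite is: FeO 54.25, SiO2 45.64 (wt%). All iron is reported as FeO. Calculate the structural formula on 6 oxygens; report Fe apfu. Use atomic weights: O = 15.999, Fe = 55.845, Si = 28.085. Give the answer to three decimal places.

1.992 Fe apfu

FeO: 54.25/71.844 = 0.75511 mol → 0.75511 mol Fe, 0.75511 mol O.
SiO2: 45.64/60.083 = 0.75962 mol → 0.75962 mol Si, 1.51924 mol O.
Total oxygen = 2.27435 mol. Normalization factor = 6/2.27435 = 2.63812.
Fe per 6 O = 0.75511 × 2.63812 = 1.992.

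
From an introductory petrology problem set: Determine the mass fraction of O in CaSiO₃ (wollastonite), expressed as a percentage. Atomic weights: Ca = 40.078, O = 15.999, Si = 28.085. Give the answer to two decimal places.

M(CaSiO₃) = 116.160 g/mol.
O contributes 3 × 15.999 = 47.997 g per mole.
47.997/116.160 = 0.4132 → 41.32%.

41.32 wt%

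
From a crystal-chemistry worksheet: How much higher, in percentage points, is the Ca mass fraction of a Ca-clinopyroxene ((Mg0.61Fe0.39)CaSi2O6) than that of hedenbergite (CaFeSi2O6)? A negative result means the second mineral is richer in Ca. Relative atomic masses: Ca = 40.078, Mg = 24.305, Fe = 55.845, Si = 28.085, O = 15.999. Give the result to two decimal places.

M((Mg0.61Fe0.39)CaSi2O6) = 228.848 g/mol, so wt% Ca = 40.078/228.848 × 100 = 17.51%.
M(CaFeSi2O6) = 248.087 g/mol, so wt% Ca = 40.078/248.087 × 100 = 16.15%.
17.51 − 16.15 = 1.36 pp.

1.36 percentage points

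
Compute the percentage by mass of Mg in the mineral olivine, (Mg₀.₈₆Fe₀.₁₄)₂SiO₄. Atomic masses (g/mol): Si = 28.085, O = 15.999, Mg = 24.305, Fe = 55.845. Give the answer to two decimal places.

Molar mass of (Mg₀.₈₆Fe₀.₁₄)₂SiO₄: 1.72*24.305 + 0.28*55.845 + 1*28.085 + 4*15.999 = 149.522 g/mol.
Mass of Mg per formula unit: 1.72 × 24.305 = 41.805 g.
Weight fraction Mg = 41.805 / 149.522 = 0.2796.

27.96 mass %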